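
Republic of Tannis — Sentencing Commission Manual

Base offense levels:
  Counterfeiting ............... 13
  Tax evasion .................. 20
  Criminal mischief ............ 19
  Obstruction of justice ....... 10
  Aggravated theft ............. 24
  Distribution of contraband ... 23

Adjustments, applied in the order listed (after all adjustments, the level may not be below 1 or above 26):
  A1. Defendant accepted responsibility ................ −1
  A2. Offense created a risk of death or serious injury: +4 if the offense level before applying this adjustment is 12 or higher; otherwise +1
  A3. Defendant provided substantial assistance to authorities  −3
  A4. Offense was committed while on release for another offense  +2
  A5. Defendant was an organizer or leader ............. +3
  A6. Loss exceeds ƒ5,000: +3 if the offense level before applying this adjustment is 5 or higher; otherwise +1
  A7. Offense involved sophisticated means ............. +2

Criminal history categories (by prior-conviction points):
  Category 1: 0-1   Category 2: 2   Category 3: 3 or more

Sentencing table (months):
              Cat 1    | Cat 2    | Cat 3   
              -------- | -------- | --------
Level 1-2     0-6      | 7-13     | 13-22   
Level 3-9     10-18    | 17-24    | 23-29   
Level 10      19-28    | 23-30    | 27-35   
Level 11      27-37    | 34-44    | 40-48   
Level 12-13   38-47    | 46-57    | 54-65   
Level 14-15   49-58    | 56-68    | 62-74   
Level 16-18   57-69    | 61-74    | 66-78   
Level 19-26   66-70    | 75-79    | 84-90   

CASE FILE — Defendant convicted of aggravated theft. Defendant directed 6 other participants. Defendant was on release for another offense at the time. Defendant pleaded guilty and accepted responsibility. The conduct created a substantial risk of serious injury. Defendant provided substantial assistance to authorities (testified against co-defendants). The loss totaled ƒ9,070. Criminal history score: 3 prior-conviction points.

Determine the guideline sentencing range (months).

84-90 months

Base offense level for aggravated theft: 24.
A1 applies: 24 − 1 = 23.
A2 applies (level before this adjustment is 23 ≥ 12, so +4): 23 + 4 = 27.
A3 applies: 27 − 3 = 24.
A4 applies: 24 + 2 = 26.
A5 applies: 26 + 3 = 29.
A6 applies (level before this adjustment is 29 ≥ 5, so +3): 29 + 3 = 32.
Level 32 exceeds the maximum of 26; capped at 26.
Final offense level: 26.
Criminal history: 3 prior points → Category 3 (3+).
Level 26 falls in the 19-26 band.
Grid: Level 19-26 × Category 3 = 84-90 months.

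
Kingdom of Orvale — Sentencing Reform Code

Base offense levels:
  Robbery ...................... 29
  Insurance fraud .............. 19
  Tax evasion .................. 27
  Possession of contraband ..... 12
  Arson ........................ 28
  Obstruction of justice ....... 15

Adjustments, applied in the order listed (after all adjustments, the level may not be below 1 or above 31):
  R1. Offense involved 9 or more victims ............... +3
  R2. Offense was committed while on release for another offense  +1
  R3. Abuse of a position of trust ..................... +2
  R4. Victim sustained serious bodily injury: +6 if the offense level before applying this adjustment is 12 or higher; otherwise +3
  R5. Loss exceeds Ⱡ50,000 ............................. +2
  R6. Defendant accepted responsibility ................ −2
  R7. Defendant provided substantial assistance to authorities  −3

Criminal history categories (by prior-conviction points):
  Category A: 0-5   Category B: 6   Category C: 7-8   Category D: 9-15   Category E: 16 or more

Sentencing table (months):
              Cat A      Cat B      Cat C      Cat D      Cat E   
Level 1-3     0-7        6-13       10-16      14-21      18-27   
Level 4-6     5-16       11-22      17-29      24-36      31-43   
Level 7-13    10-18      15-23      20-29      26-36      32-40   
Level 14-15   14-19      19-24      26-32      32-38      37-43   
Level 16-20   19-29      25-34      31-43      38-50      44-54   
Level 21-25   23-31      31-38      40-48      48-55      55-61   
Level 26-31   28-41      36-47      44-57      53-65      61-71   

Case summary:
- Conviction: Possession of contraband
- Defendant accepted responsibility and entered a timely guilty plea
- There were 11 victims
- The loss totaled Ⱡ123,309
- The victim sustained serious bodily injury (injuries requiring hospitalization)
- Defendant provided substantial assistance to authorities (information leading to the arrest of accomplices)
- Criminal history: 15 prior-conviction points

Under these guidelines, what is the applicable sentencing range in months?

Base offense level for possession of contraband: 12.
R1 applies: 12 + 3 = 15.
R2 does not apply.
R3 does not apply.
R4 applies (level before this adjustment is 15 ≥ 12, so +6): 15 + 6 = 21.
R5 applies: 21 + 2 = 23.
R6 applies: 23 − 2 = 21.
R7 applies: 21 − 3 = 18.
Final offense level: 18.
Criminal history: 15 prior points → Category D (9-15).
Level 18 falls in the 16-20 band.
Grid: Level 16-20 × Category D = 38-50 months.

38-50 months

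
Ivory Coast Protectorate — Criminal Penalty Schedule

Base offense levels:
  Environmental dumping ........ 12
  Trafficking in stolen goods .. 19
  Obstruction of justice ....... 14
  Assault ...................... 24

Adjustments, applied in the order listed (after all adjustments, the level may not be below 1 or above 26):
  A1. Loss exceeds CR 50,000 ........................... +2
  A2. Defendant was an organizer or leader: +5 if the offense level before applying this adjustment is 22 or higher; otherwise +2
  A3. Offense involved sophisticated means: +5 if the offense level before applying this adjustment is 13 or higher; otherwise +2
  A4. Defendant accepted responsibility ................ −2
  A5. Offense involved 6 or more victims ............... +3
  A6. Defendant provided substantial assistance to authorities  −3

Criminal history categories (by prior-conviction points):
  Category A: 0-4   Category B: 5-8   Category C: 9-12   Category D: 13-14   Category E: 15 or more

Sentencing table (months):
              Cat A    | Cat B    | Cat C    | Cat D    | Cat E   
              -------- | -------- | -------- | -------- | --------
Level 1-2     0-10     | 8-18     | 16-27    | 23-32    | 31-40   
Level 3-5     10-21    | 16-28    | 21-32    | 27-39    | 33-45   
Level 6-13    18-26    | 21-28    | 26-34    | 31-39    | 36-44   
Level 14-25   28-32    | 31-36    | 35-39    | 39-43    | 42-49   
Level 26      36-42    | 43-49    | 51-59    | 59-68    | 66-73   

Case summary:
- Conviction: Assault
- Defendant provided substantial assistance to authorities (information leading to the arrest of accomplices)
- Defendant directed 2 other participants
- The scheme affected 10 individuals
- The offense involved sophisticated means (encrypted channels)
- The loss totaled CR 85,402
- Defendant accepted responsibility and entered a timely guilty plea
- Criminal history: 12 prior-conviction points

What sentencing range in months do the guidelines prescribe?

51-59 months

Base offense level for assault: 24.
A1 applies: 24 + 2 = 26.
A2 applies (level before this adjustment is 26 ≥ 22, so +5): 26 + 5 = 31.
A3 applies (level before this adjustment is 31 ≥ 13, so +5): 31 + 5 = 36.
A4 applies: 36 − 2 = 34.
A5 applies: 34 + 3 = 37.
A6 applies: 37 − 3 = 34.
Level 34 exceeds the maximum of 26; capped at 26.
Final offense level: 26.
Criminal history: 12 prior points → Category C (9-12).
Level 26 falls in the 26 band.
Grid: Level 26 × Category C = 51-59 months.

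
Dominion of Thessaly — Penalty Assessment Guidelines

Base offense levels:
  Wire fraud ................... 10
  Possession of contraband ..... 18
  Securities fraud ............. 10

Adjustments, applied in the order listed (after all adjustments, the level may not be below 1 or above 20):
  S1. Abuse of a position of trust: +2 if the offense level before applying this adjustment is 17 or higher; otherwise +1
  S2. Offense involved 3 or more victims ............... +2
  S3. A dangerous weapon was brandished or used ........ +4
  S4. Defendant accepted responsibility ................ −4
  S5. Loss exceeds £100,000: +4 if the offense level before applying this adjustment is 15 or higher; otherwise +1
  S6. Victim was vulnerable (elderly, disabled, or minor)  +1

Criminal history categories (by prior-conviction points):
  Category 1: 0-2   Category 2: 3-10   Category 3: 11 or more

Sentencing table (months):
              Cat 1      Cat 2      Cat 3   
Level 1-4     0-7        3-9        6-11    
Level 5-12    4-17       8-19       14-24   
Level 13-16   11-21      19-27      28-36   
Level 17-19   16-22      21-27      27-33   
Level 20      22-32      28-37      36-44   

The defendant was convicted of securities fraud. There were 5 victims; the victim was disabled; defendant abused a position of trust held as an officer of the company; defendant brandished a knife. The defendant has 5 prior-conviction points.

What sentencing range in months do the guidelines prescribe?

Base offense level for securities fraud: 10.
S1 applies (level before this adjustment is 10 < 17, so +1): 10 + 1 = 11.
S2 applies: 11 + 2 = 13.
S3 applies: 13 + 4 = 17.
S4 does not apply.
S6 applies: 17 + 1 = 18.
Final offense level: 18.
Criminal history: 5 prior points → Category 2 (3-10).
Level 18 falls in the 17-19 band.
Grid: Level 17-19 × Category 2 = 21-27 months.

21-27 months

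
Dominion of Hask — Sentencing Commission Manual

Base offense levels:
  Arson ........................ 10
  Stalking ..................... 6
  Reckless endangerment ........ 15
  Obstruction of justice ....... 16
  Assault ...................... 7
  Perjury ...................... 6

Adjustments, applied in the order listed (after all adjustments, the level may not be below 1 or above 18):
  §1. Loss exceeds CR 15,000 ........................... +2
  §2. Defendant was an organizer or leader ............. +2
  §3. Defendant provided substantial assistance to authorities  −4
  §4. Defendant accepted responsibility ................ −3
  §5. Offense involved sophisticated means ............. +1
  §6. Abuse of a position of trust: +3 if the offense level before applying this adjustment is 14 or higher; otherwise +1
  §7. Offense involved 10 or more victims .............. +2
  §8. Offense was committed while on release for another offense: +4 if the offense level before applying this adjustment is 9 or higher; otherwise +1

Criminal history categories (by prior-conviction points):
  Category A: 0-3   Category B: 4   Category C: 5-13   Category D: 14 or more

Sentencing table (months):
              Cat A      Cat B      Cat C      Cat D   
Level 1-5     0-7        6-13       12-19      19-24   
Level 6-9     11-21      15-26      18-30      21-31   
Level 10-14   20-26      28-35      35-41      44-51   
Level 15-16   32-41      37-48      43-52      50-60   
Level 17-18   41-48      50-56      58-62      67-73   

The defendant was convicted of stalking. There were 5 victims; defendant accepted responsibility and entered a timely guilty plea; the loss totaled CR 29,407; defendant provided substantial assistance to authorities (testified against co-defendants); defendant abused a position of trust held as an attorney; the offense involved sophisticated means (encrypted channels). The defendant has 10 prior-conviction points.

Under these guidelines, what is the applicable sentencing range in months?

12-19 months

Base offense level for stalking: 6.
§1 applies: 6 + 2 = 8.
§2 does not apply.
§3 applies: 8 − 4 = 4.
§4 applies: 4 − 3 = 1.
§5 applies: 1 + 1 = 2.
§6 applies (level before this adjustment is 2 < 14, so +1): 2 + 1 = 3.
§8 does not apply.
Final offense level: 3.
Criminal history: 10 prior points → Category C (5-13).
Level 3 falls in the 1-5 band.
Grid: Level 1-5 × Category C = 12-19 months.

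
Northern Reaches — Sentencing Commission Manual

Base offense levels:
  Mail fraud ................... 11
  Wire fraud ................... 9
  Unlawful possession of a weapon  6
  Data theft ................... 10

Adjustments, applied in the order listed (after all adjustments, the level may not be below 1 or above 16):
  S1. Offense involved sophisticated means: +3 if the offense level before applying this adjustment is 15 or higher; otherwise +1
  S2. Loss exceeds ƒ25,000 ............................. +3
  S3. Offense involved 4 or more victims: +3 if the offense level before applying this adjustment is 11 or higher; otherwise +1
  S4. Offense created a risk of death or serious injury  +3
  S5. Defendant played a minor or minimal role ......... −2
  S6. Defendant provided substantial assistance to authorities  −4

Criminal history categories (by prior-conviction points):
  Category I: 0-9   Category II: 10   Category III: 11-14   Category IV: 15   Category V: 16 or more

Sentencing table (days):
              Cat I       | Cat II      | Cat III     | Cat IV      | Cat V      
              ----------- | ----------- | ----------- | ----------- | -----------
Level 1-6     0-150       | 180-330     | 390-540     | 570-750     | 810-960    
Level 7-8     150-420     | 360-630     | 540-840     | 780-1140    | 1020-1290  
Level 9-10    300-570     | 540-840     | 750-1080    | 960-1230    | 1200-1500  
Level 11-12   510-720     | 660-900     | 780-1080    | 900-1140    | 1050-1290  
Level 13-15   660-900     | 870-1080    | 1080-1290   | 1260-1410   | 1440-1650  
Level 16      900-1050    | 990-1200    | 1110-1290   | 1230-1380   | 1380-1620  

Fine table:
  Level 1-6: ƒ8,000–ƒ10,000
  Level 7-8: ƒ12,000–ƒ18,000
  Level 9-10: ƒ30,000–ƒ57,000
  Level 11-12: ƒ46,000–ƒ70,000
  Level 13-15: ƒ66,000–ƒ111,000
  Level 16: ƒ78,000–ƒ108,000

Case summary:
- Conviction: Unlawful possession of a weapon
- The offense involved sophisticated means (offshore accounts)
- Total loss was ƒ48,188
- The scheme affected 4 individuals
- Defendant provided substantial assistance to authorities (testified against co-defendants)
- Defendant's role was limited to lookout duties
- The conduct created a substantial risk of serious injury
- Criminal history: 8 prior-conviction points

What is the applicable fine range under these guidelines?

Base offense level for unlawful possession of a weapon: 6.
S1 applies (level before this adjustment is 6 < 15, so +1): 6 + 1 = 7.
S2 applies: 7 + 3 = 10.
S3 applies (level before this adjustment is 10 < 11, so +1): 10 + 1 = 11.
S4 applies: 11 + 3 = 14.
S5 applies: 14 − 2 = 12.
S6 applies: 12 − 4 = 8.
Final offense level: 8.
Level 8 falls in the 7-8 band.
Fine table: Level 7-8 → ƒ12,000–ƒ18,000.

ƒ12,000–ƒ18,000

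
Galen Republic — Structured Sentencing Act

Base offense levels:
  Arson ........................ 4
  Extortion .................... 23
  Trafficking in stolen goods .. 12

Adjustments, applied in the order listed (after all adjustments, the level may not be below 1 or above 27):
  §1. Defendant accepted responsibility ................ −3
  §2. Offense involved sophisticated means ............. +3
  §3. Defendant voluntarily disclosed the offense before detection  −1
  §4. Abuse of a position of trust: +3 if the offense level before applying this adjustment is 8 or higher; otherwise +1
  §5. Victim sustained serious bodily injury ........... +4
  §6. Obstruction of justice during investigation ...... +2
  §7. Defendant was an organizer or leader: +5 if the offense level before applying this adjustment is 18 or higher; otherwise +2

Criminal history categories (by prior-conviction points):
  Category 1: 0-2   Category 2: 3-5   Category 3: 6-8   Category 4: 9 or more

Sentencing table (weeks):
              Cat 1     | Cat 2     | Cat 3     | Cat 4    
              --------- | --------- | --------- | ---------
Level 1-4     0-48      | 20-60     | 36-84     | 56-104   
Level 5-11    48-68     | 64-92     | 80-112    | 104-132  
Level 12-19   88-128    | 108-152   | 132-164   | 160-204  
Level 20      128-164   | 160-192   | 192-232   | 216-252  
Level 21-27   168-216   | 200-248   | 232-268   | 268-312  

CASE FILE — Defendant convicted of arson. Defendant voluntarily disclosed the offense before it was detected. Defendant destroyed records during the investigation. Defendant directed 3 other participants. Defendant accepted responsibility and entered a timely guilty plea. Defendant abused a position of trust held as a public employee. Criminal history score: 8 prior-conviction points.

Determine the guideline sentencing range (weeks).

Base offense level for arson: 4.
§1 applies: 4 − 3 = 1.
§2 does not apply.
§3 applies: 1 − 1 = 0.
§4 applies (level before this adjustment is 0 < 8, so +1): 0 + 1 = 1.
§6 applies: 1 + 2 = 3.
§7 applies (level before this adjustment is 3 < 18, so +2): 3 + 2 = 5.
Final offense level: 5.
Criminal history: 8 prior points → Category 3 (6-8).
Level 5 falls in the 5-11 band.
Grid: Level 5-11 × Category 3 = 80-112 weeks.

80-112 weeks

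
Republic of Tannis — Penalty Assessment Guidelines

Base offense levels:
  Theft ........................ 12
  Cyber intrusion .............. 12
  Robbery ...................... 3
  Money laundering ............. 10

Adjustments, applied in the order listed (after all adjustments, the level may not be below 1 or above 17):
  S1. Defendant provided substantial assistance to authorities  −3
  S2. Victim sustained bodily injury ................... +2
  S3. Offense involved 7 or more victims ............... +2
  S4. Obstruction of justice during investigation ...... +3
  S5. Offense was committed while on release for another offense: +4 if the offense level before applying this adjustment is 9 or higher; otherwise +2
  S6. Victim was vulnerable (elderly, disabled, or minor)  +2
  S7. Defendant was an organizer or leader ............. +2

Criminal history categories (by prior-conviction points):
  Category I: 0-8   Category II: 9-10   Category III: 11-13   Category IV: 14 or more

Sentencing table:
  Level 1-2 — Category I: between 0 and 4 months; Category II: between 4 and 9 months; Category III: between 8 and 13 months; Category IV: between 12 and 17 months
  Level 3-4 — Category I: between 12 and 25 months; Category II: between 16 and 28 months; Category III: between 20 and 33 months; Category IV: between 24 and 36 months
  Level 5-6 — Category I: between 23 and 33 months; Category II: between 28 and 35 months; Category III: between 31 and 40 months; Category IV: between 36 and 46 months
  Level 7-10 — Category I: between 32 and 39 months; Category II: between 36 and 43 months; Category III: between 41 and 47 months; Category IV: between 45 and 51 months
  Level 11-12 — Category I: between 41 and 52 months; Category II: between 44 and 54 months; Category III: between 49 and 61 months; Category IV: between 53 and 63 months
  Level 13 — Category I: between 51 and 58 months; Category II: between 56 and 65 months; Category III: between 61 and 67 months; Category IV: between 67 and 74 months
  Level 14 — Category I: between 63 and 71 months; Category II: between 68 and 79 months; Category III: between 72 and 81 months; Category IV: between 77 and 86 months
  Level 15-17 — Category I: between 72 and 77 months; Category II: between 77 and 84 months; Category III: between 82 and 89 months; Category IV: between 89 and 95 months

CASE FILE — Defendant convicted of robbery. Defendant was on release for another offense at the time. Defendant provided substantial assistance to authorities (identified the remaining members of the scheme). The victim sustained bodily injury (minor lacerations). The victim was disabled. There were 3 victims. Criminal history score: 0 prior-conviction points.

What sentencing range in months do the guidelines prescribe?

Base offense level for robbery: 3.
S1 applies: 3 − 3 = 0.
S2 applies: 0 + 2 = 2.
S5 applies (level before this adjustment is 2 < 9, so +2): 2 + 2 = 4.
S6 applies: 4 + 2 = 6.
S7 does not apply.
Final offense level: 6.
Criminal history: 0 prior points → Category I (0-8).
Level 6 falls in the 5-6 band.
Grid: Level 5-6 × Category I = 23-33 months.

23-33 months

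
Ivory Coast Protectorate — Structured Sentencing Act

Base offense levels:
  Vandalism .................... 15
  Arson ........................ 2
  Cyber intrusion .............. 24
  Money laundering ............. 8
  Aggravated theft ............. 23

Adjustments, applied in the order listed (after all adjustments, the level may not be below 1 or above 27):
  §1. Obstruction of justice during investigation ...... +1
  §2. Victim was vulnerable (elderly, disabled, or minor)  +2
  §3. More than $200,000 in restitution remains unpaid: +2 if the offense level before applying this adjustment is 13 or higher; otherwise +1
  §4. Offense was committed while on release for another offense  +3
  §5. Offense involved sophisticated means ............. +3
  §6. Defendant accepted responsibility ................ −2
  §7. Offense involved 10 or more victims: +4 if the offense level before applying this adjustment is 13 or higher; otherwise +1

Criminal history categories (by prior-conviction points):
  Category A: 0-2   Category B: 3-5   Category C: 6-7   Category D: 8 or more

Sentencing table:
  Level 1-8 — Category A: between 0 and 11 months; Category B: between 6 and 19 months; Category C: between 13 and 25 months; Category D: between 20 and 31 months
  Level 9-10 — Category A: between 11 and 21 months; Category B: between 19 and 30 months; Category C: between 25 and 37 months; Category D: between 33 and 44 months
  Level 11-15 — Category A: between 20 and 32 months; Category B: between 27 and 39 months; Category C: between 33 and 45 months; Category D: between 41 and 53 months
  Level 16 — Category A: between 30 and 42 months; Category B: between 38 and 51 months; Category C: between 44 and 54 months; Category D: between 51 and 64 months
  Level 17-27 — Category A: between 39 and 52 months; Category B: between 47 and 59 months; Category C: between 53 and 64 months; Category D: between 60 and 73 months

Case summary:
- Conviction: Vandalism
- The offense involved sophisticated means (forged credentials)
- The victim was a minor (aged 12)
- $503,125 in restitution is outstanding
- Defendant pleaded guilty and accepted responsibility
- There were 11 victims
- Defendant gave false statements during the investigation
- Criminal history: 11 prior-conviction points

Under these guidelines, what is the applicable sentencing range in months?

60-73 months

Base offense level for vandalism: 15.
§1 applies: 15 + 1 = 16.
§2 applies: 16 + 2 = 18.
§3 applies (level before this adjustment is 18 ≥ 13, so +2): 18 + 2 = 20.
§5 applies: 20 + 3 = 23.
§6 applies: 23 − 2 = 21.
§7 applies (level before this adjustment is 21 ≥ 13, so +4): 21 + 4 = 25.
Final offense level: 25.
Criminal history: 11 prior points → Category D (8+).
Level 25 falls in the 17-27 band.
Grid: Level 17-27 × Category D = 60-73 months.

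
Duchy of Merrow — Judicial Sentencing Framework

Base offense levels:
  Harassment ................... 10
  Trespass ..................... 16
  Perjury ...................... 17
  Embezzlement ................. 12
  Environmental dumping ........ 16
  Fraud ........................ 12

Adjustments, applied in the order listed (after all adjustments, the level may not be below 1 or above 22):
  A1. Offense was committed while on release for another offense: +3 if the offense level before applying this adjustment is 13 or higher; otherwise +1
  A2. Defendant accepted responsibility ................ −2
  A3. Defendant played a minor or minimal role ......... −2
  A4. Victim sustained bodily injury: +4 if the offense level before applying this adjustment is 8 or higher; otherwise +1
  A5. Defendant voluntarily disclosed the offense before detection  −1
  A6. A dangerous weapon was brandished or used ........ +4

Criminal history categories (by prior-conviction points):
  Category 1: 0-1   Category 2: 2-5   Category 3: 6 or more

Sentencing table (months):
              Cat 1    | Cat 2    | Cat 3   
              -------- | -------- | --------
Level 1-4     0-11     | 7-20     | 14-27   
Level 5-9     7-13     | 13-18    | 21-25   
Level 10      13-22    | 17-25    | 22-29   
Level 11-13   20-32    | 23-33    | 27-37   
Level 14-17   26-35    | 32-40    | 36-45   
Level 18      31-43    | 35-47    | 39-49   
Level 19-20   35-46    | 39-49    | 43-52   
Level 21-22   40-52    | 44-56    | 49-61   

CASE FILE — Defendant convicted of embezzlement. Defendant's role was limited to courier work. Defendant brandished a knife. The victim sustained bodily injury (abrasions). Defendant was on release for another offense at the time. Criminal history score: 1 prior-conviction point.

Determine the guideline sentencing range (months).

Base offense level for embezzlement: 12.
A1 applies (level before this adjustment is 12 < 13, so +1): 12 + 1 = 13.
A2 does not apply.
A3 applies: 13 − 2 = 11.
A4 applies (level before this adjustment is 11 ≥ 8, so +4): 11 + 4 = 15.
A6 applies: 15 + 4 = 19.
Final offense level: 19.
Criminal history: 1 prior point → Category 1 (0-1).
Level 19 falls in the 19-20 band.
Grid: Level 19-20 × Category 1 = 35-46 months.

35-46 months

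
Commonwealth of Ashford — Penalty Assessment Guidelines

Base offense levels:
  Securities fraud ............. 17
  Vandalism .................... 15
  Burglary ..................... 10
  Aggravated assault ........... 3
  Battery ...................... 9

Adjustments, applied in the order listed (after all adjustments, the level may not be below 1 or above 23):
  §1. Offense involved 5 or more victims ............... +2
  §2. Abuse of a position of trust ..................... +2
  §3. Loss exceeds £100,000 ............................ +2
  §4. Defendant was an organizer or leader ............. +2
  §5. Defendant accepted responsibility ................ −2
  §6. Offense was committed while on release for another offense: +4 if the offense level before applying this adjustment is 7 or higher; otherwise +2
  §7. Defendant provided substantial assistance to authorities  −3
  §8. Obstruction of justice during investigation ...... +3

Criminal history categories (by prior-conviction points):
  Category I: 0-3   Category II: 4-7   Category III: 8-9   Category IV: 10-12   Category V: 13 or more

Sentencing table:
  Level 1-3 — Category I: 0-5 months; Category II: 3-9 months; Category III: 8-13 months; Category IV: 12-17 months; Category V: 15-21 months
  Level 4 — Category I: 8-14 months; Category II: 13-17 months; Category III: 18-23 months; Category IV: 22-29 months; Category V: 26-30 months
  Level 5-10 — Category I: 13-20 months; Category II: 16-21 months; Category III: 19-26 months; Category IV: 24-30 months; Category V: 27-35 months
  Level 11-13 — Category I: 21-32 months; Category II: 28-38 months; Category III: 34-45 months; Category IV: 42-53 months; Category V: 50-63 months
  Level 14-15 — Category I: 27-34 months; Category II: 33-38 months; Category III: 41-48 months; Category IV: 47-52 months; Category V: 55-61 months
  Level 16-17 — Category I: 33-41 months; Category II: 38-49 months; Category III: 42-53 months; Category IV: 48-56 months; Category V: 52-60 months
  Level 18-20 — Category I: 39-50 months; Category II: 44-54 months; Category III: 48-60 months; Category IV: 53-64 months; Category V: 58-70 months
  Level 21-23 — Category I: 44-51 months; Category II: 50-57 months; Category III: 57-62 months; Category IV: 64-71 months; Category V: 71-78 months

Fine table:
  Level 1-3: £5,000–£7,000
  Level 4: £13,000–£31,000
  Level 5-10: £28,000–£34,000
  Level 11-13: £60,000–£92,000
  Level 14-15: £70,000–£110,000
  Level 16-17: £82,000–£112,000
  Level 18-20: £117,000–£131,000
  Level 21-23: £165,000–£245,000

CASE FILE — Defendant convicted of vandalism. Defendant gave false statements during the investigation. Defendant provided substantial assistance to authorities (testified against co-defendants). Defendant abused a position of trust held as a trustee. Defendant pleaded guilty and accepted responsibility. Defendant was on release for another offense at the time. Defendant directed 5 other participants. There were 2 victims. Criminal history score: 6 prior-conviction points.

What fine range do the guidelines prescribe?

£165,000–£245,000

Base offense level for vandalism: 15.
§2 applies: 15 + 2 = 17.
§3 does not apply.
§4 applies: 17 + 2 = 19.
§5 applies: 19 − 2 = 17.
§6 applies (level before this adjustment is 17 ≥ 7, so +4): 17 + 4 = 21.
§7 applies: 21 − 3 = 18.
§8 applies: 18 + 3 = 21.
Final offense level: 21.
Level 21 falls in the 21-23 band.
Fine table: Level 21-23 → £165,000–£245,000.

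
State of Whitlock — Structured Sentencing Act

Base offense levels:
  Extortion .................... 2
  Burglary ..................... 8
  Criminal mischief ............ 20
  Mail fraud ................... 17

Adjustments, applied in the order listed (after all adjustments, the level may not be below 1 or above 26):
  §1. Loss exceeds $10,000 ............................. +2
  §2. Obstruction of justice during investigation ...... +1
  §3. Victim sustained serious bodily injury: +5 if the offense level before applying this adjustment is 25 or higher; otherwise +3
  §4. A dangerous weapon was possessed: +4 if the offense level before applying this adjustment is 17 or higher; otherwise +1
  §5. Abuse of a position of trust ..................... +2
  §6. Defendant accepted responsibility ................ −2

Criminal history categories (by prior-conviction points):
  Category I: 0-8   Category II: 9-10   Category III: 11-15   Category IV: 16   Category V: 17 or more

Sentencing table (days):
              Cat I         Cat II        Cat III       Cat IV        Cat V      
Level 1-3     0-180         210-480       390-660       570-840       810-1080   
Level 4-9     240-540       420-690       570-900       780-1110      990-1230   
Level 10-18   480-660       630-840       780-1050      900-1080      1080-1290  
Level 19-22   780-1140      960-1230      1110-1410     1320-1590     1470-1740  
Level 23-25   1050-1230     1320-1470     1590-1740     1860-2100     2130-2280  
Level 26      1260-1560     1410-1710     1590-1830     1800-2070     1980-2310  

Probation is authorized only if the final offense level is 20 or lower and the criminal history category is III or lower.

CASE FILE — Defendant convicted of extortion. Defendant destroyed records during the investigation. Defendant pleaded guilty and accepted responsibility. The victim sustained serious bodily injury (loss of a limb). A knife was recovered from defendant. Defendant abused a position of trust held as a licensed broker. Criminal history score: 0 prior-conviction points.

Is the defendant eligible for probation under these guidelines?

Base offense level for extortion: 2.
§2 applies: 2 + 1 = 3.
§3 applies (level before this adjustment is 3 < 25, so +3): 3 + 3 = 6.
§4 applies (level before this adjustment is 6 < 17, so +1): 6 + 1 = 7.
§5 applies: 7 + 2 = 9.
§6 applies: 9 − 2 = 7.
Final offense level: 7.
Criminal history: 0 prior points → Category I (0-8).
Level 7 falls in the 4-9 band.
Grid: Level 4-9 × Category I = 240-540 days.
Probation check: level 7 ≤ 20 and category I ≤ III → eligible.

Yes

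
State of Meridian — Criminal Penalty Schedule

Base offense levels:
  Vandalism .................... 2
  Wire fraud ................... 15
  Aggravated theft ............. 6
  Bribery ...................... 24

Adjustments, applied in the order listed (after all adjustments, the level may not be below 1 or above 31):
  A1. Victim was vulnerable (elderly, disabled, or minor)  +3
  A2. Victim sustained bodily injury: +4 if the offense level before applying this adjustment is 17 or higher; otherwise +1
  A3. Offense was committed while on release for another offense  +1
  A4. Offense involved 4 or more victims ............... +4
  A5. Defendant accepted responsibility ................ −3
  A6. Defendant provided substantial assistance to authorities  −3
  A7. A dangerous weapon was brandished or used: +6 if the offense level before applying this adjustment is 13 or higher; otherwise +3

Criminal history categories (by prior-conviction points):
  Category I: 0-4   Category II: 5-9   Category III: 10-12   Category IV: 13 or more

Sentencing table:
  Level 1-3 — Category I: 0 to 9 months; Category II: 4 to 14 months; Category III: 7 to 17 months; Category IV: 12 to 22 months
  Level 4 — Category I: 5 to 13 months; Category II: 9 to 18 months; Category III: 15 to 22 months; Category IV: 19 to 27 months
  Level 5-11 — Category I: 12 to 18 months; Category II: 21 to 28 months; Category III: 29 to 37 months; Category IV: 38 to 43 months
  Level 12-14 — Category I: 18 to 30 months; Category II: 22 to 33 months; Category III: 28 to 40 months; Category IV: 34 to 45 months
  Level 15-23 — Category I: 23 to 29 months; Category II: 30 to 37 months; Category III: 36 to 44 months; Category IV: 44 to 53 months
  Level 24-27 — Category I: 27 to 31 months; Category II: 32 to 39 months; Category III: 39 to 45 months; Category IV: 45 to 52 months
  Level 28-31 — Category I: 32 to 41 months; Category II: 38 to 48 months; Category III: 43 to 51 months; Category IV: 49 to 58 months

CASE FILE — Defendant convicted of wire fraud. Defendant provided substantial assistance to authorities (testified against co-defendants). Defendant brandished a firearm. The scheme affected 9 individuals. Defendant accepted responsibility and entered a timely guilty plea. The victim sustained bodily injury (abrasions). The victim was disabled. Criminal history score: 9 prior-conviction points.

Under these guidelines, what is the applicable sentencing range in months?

Base offense level for wire fraud: 15.
A1 applies: 15 + 3 = 18.
A2 applies (level before this adjustment is 18 ≥ 17, so +4): 18 + 4 = 22.
A3 does not apply.
A4 applies: 22 + 4 = 26.
A5 applies: 26 − 3 = 23.
A6 applies: 23 − 3 = 20.
A7 applies (level before this adjustment is 20 ≥ 13, so +6): 20 + 6 = 26.
Final offense level: 26.
Criminal history: 9 prior points → Category II (5-9).
Level 26 falls in the 24-27 band.
Grid: Level 24-27 × Category II = 32-39 months.

32-39 months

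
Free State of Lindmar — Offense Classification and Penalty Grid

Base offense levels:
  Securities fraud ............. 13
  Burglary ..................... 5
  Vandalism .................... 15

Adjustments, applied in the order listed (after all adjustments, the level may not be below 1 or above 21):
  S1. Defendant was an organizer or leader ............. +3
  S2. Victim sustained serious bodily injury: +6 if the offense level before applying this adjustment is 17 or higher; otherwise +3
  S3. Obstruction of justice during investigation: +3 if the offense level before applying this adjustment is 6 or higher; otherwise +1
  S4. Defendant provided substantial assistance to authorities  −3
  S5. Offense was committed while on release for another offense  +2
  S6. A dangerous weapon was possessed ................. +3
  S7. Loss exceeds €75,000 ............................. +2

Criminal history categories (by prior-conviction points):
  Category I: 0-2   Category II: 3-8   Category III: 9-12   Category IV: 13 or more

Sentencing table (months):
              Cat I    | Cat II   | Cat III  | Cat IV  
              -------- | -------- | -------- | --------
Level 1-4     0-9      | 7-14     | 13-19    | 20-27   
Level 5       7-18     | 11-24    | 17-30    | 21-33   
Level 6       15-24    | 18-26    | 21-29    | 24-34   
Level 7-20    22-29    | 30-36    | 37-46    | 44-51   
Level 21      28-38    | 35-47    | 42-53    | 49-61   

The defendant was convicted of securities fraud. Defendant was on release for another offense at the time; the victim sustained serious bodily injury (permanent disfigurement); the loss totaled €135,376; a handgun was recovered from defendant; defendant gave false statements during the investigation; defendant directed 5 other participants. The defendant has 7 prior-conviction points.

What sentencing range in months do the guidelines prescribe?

35-47 months

Base offense level for securities fraud: 13.
S1 applies: 13 + 3 = 16.
S2 applies (level before this adjustment is 16 < 17, so +3): 16 + 3 = 19.
S3 applies (level before this adjustment is 19 ≥ 6, so +3): 19 + 3 = 22.
S5 applies: 22 + 2 = 24.
S6 applies: 24 + 3 = 27.
S7 applies: 27 + 2 = 29.
Level 29 exceeds the maximum of 21; capped at 21.
Final offense level: 21.
Criminal history: 7 prior points → Category II (3-8).
Level 21 falls in the 21 band.
Grid: Level 21 × Category II = 35-47 months.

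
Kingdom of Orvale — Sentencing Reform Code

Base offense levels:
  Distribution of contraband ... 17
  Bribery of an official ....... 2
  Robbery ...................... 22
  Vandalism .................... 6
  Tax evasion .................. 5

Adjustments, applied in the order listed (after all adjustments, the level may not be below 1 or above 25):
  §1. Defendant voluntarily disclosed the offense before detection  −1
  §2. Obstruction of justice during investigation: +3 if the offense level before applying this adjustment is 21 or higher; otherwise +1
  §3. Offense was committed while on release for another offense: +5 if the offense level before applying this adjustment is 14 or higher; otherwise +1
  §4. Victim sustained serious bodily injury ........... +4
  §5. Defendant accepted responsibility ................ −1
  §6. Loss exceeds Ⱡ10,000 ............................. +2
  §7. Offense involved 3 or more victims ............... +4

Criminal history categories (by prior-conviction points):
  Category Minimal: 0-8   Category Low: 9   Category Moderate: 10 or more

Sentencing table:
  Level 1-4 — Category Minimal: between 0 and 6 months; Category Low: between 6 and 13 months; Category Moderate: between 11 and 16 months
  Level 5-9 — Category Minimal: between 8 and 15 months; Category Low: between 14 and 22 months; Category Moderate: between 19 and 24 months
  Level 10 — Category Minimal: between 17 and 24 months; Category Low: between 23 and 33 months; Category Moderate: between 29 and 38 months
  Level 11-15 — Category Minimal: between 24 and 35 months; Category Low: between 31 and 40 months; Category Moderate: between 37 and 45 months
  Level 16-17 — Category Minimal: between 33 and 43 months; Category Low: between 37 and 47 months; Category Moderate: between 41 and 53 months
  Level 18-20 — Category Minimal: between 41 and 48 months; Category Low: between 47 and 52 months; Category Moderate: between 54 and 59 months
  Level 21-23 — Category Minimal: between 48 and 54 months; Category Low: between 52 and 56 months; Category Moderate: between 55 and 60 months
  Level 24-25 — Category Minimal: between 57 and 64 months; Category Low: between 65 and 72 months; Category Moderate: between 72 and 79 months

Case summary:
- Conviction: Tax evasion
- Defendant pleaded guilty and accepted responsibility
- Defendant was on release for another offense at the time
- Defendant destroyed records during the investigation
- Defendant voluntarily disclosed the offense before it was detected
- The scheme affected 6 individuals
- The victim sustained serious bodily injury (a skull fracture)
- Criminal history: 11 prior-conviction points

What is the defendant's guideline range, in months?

37-45 months

Base offense level for tax evasion: 5.
§1 applies: 5 − 1 = 4.
§2 applies (level before this adjustment is 4 < 21, so +1): 4 + 1 = 5.
§3 applies (level before this adjustment is 5 < 14, so +1): 5 + 1 = 6.
§4 applies: 6 + 4 = 10.
§5 applies: 10 − 1 = 9.
§6 does not apply.
§7 applies: 9 + 4 = 13.
Final offense level: 13.
Criminal history: 11 prior points → Category Moderate (10+).
Level 13 falls in the 11-15 band.
Grid: Level 11-15 × Category Moderate = 37-45 months.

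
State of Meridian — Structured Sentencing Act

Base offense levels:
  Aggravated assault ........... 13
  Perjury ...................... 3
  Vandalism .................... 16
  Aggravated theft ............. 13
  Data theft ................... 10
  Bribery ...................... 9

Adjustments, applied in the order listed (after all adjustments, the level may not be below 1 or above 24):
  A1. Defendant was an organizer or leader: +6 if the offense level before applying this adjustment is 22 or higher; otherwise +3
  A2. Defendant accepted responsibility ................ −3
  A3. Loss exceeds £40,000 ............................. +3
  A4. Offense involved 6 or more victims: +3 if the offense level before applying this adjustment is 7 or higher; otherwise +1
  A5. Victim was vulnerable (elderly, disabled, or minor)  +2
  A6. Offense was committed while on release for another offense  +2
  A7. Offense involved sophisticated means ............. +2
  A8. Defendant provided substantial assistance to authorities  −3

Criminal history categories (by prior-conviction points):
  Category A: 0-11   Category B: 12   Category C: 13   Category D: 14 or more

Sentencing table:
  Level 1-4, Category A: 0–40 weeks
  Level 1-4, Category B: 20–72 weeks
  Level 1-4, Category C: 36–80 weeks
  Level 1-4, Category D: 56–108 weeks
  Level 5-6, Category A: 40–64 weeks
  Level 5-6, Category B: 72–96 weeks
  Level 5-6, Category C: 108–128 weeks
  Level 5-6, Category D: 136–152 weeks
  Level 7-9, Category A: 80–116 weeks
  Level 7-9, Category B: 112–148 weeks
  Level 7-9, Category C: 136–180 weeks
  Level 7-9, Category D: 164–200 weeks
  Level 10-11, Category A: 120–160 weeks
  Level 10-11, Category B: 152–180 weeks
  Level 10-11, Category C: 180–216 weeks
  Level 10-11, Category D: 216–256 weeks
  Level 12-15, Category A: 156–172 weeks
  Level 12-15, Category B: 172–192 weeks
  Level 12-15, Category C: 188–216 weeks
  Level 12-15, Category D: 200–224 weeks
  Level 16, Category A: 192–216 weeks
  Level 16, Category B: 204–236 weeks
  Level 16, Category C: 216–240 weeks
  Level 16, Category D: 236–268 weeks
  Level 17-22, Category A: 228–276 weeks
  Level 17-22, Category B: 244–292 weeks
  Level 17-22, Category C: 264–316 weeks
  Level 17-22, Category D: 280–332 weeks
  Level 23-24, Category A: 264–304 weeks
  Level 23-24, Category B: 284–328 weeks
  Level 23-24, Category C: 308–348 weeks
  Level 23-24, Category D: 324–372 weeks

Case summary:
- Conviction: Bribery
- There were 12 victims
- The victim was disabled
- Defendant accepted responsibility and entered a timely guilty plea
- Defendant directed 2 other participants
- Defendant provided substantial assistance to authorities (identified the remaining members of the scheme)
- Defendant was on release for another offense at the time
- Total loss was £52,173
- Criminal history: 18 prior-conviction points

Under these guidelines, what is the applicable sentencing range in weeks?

Base offense level for bribery: 9.
A1 applies (level before this adjustment is 9 < 22, so +3): 9 + 3 = 12.
A2 applies: 12 − 3 = 9.
A3 applies: 9 + 3 = 12.
A4 applies (level before this adjustment is 12 ≥ 7, so +3): 12 + 3 = 15.
A5 applies: 15 + 2 = 17.
A6 applies: 17 + 2 = 19.
A7 does not apply.
A8 applies: 19 − 3 = 16.
Final offense level: 16.
Criminal history: 18 prior points → Category D (14+).
Level 16 falls in the 16 band.
Grid: Level 16 × Category D = 236-268 weeks.

236-268 weeks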